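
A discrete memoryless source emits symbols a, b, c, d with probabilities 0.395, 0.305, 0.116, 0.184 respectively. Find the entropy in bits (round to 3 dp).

H = −Σ pᵢ log₂ pᵢ.
−0.395·log₂(0.395) = 0.5293
−0.305·log₂(0.305) = 0.5225
−0.116·log₂(0.116) = 0.3605
−0.184·log₂(0.184) = 0.4494
Sum ≈ 1.8617 → 1.862 bits.

1.862 bits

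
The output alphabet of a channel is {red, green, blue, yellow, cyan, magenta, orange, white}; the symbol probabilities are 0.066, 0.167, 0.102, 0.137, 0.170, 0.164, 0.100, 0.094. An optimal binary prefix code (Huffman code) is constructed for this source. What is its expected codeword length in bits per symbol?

2.99 bits/symbol

Repeatedly combine the two least-probable nodes; the expected code length is the sum of the merged weights.
merge 33/500 + 47/500 → 4/25
merge 1/10 + 51/500 → 101/500
merge 137/1000 + 4/25 → 297/1000
merge 41/250 + 167/1000 → 331/1000
merge 17/100 + 101/500 → 93/250
merge 297/1000 + 331/1000 → 157/250
merge 93/250 + 157/250 → 1
L = 4/25 + 101/500 + 297/1000 + 331/1000 + 93/250 + 157/250 + 1 = 299/100 = 2.99 bits/symbol.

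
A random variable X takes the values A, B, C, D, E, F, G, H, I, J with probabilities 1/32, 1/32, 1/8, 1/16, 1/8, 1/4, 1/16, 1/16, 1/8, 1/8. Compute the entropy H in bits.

Each probability is a power of 1/2, so log₂(1/p) is an integer.
H = Σ p·log₂(1/p) = 1/32·5 + 1/32·5 + 1/8·3 + 1/16·4 + 1/8·3 + 1/4·2 + 1/16·4 + 1/16·4 + 1/8·3 + 1/8·3 = 3.0625 bits.

3.0625 bits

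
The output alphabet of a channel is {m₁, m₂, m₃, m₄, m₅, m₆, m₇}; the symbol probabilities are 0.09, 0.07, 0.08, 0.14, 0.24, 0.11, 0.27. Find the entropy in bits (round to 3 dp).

2.624 bits

H = −Σ pᵢ log₂ pᵢ.
−0.09·log₂(0.09) = 0.3127
−0.07·log₂(0.07) = 0.2686
−0.08·log₂(0.08) = 0.2915
−0.14·log₂(0.14) = 0.3971
−0.24·log₂(0.24) = 0.4941
−0.11·log₂(0.11) = 0.3503
−0.27·log₂(0.27) = 0.5100
Sum ≈ 2.6243 → 2.624 bits.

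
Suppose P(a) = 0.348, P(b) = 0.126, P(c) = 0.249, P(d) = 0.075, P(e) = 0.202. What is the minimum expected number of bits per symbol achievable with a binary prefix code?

Repeatedly combine the two least-probable nodes; the expected code length is the sum of the merged weights.
merge 3/40 + 63/500 → 201/1000
merge 201/1000 + 101/500 → 403/1000
merge 249/1000 + 87/250 → 597/1000
merge 403/1000 + 597/1000 → 1
L = 201/1000 + 403/1000 + 597/1000 + 1 = 2201/1000 = 2.201 bits/symbol.

2.201 bits/symbol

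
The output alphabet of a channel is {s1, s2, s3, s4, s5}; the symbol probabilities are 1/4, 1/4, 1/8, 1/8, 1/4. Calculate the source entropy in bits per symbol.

Each probability is a power of 1/2, so log₂(1/p) is an integer.
H = Σ p·log₂(1/p) = 1/4·2 + 1/4·2 + 1/8·3 + 1/8·3 + 1/4·2 = 2.25 bits.

2.25 bits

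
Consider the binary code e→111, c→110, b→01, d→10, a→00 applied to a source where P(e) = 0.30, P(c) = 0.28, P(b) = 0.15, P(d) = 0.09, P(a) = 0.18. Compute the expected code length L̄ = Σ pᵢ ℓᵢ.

2.58 bits/symbol

L̄ = Σ pᵢ·ℓᵢ = 0.30·3 + 0.28·3 + 0.15·2 + 0.09·2 + 0.18·2 = 2.58 bits/symbol.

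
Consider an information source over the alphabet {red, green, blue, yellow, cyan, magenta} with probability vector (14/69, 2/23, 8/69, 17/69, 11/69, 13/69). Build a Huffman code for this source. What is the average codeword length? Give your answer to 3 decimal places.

2.551 bits/symbol

Repeatedly combine the two least-probable nodes; the expected code length is the sum of the merged weights.
merge 2/23 + 8/69 → 14/69
merge 11/69 + 13/69 → 8/23
merge 14/69 + 14/69 → 28/69
merge 17/69 + 8/23 → 41/69
merge 28/69 + 41/69 → 1
L = 14/69 + 8/23 + 28/69 + 41/69 + 1 = 176/69 ≈ 2.551 bits/symbol.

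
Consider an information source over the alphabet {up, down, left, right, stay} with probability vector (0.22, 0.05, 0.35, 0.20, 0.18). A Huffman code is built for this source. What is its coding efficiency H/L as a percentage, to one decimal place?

Entropy H = −Σ p log₂ p ≈ 2.1365 bits.
Huffman merges: 1/20+9/50→23/100; 1/5+11/50→21/50; 23/100+7/20→29/50; 21/50+29/50→1. L = 223/100 ≈ 2.2300.
Efficiency = H/L = 2.1365/2.2300 = 95.8%.

95.8%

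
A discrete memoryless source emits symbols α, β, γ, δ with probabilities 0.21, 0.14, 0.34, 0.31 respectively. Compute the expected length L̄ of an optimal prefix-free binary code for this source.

Repeatedly combine the two least-probable nodes; the expected code length is the sum of the merged weights.
merge 7/50 + 21/100 → 7/20
merge 31/100 + 17/50 → 13/20
merge 7/20 + 13/20 → 1
L = 7/20 + 13/20 + 1 = 2 bits/symbol.

2 bits/symbol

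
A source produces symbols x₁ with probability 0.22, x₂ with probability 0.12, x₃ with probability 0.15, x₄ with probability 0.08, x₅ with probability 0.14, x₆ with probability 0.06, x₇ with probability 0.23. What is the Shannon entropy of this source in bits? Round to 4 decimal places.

2.6780 bits

H = −Σ pᵢ log₂ pᵢ.
−0.22·log₂(0.22) = 0.4806
−0.12·log₂(0.12) = 0.3671
−0.15·log₂(0.15) = 0.4105
−0.08·log₂(0.08) = 0.2915
−0.14·log₂(0.14) = 0.3971
−0.06·log₂(0.06) = 0.2435
−0.23·log₂(0.23) = 0.4877
Sum ≈ 2.6780 → 2.6780 bits.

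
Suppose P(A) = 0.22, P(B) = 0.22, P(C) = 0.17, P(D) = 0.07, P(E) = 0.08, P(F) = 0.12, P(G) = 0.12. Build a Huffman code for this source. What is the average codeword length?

Repeatedly combine the two least-probable nodes; the expected code length is the sum of the merged weights.
merge 7/100 + 2/25 → 3/20
merge 3/25 + 3/25 → 6/25
merge 3/20 + 17/100 → 8/25
merge 11/50 + 11/50 → 11/25
merge 6/25 + 8/25 → 14/25
merge 11/25 + 14/25 → 1
L = 3/20 + 6/25 + 8/25 + 11/25 + 14/25 + 1 = 271/100 = 2.71 bits/symbol.

2.71 bits/symbol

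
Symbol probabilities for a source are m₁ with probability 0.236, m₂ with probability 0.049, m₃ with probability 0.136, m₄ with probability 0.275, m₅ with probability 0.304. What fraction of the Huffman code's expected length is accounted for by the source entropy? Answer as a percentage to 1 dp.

97.5%

Entropy H = −Σ p log₂ p ≈ 2.1307 bits.
Huffman merges: 49/1000+17/125→37/200; 37/200+59/250→421/1000; 11/40+38/125→579/1000; 421/1000+579/1000→1. L = 437/200 ≈ 2.1850.
Efficiency = H/L = 2.1307/2.1850 = 97.5%.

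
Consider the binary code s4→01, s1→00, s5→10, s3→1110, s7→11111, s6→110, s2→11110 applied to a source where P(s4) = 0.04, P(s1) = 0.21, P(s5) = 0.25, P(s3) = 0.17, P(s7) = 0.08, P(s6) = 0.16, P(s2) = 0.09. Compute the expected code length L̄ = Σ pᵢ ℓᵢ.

3.01 bits/symbol

L̄ = Σ pᵢ·ℓᵢ = 0.04·2 + 0.21·2 + 0.25·2 + 0.17·4 + 0.08·5 + 0.16·3 + 0.09·5 = 3.01 bits/symbol.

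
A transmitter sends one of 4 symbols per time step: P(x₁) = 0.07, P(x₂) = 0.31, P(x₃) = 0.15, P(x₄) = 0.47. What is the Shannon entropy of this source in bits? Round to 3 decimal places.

1.715 bits

H = −Σ pᵢ log₂ pᵢ.
−0.07·log₂(0.07) = 0.2686
−0.31·log₂(0.31) = 0.5238
−0.15·log₂(0.15) = 0.4105
−0.47·log₂(0.47) = 0.5120
Sum ≈ 1.7149 → 1.715 bits.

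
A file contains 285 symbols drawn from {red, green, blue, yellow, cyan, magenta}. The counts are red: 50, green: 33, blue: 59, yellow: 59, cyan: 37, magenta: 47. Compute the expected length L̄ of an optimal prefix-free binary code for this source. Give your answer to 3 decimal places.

Probabilities are the counts divided by 285.
Repeatedly combine the two least-probable nodes; the expected code length is the sum of the merged weights.
merge 11/95 + 37/285 → 14/57
merge 47/285 + 10/57 → 97/285
merge 59/285 + 59/285 → 118/285
merge 14/57 + 97/285 → 167/285
merge 118/285 + 167/285 → 1
L = 14/57 + 97/285 + 118/285 + 167/285 + 1 = 737/285 ≈ 2.586 bits/symbol.

2.586 bits/symbol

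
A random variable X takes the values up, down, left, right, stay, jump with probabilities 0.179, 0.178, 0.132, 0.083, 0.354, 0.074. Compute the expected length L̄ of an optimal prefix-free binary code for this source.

Repeatedly combine the two least-probable nodes; the expected code length is the sum of the merged weights.
merge 37/500 + 83/1000 → 157/1000
merge 33/250 + 157/1000 → 289/1000
merge 89/500 + 179/1000 → 357/1000
merge 289/1000 + 177/500 → 643/1000
merge 357/1000 + 643/1000 → 1
L = 157/1000 + 289/1000 + 357/1000 + 643/1000 + 1 = 1223/500 = 2.446 bits/symbol.

2.446 bits/symbol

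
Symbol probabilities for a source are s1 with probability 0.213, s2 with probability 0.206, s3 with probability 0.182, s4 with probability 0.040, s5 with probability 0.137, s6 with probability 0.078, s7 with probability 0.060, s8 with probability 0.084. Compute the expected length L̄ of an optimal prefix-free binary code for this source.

Repeatedly combine the two least-probable nodes; the expected code length is the sum of the merged weights.
merge 1/25 + 3/50 → 1/10
merge 39/500 + 21/250 → 81/500
merge 1/10 + 137/1000 → 237/1000
merge 81/500 + 91/500 → 43/125
merge 103/500 + 213/1000 → 419/1000
merge 237/1000 + 43/125 → 581/1000
merge 419/1000 + 581/1000 → 1
L = 1/10 + 81/500 + 237/1000 + 43/125 + 419/1000 + 581/1000 + 1 = 2843/1000 = 2.843 bits/symbol.

2.843 bits/symbol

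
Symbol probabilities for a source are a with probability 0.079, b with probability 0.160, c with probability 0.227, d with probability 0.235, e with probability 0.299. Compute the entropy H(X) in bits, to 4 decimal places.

2.2097 bits

H = −Σ pᵢ log₂ pᵢ.
−0.079·log₂(0.079) = 0.2893
−0.160·log₂(0.160) = 0.4230
−0.227·log₂(0.227) = 0.4856
−0.235·log₂(0.235) = 0.4910
−0.299·log₂(0.299) = 0.5208
Sum ≈ 2.2097 → 2.2097 bits.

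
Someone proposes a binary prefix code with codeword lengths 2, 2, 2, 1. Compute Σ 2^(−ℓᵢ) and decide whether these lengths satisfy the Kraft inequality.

1.25; no

With common denominator 2^2 = 4: Σ 2^(−ℓᵢ) = 1/4 + 1/4 + 1/4 + 2/4 = 5/4 = 1.25.
Kraft's inequality requires Σ ≤ 1; here Σ = 1.25 > 1, so no such prefix code exists.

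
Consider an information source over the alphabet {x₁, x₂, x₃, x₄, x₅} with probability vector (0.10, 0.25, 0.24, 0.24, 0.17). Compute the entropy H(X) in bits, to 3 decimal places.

H = −Σ pᵢ log₂ pᵢ.
−0.10·log₂(0.10) = 0.3322
−0.25·log₂(0.25) = 0.5000
−0.24·log₂(0.24) = 0.4941
−0.24·log₂(0.24) = 0.4941
−0.17·log₂(0.17) = 0.4346
Sum ≈ 2.2550 → 2.255 bits.

2.255 bits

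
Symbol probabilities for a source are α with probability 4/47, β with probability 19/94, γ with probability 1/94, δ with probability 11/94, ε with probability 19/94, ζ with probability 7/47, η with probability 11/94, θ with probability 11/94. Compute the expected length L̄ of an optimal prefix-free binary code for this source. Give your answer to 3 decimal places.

Repeatedly combine the two least-probable nodes; the expected code length is the sum of the merged weights.
merge 1/94 + 4/47 → 9/94
merge 9/94 + 11/94 → 10/47
merge 11/94 + 11/94 → 11/47
merge 7/47 + 19/94 → 33/94
merge 19/94 + 10/47 → 39/94
merge 11/47 + 33/94 → 55/94
merge 39/94 + 55/94 → 1
L = 9/94 + 10/47 + 11/47 + 33/94 + 39/94 + 55/94 + 1 = 136/47 ≈ 2.894 bits/symbol.

2.894 bits/symbol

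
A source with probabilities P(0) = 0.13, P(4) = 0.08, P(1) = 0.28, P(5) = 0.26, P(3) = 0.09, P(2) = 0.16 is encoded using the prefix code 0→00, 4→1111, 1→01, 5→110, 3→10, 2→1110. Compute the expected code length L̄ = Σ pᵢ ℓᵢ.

L̄ = Σ pᵢ·ℓᵢ = 0.13·2 + 0.08·4 + 0.28·2 + 0.26·3 + 0.09·2 + 0.16·4 = 2.74 bits/symbol.

2.74 bits/symbol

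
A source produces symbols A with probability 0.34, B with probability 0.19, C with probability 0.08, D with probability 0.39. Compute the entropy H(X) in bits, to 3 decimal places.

1.806 bits

H = −Σ pᵢ log₂ pᵢ.
−0.34·log₂(0.34) = 0.5292
−0.19·log₂(0.19) = 0.4552
−0.08·log₂(0.08) = 0.2915
−0.39·log₂(0.39) = 0.5298
Sum ≈ 1.8057 → 1.806 bits.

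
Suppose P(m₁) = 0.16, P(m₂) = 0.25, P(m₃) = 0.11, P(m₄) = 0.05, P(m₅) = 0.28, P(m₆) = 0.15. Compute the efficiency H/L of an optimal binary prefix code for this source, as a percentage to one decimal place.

Entropy H = −Σ p log₂ p ≈ 2.4142 bits.
Huffman merges: 1/20+11/100→4/25; 3/20+4/25→31/100; 4/25+1/4→41/100; 7/25+31/100→59/100; 41/100+59/100→1. L = 247/100 ≈ 2.4700.
Efficiency = H/L = 2.4142/2.4700 = 97.7%.

97.7%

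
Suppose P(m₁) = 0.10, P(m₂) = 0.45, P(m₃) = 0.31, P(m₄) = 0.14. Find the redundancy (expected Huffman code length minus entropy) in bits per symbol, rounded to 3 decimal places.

0.019 bits

Entropy H = −Σ p log₂ p ≈ 1.7715 bits.
Huffman merges: 1/10+7/50→6/25; 6/25+31/100→11/20; 9/20+11/20→1. L = 179/100 ≈ 1.7900.
L − H = 1.7900 − 1.7715 = 0.019 bits.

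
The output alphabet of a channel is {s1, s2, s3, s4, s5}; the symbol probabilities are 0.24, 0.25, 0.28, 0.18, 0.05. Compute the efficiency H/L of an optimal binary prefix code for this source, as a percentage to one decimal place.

Entropy H = −Σ p log₂ p ≈ 2.1698 bits.
Huffman merges: 1/20+9/50→23/100; 23/100+6/25→47/100; 1/4+7/25→53/100; 47/100+53/100→1. L = 223/100 ≈ 2.2300.
Efficiency = H/L = 2.1698/2.2300 = 97.3%.

97.3%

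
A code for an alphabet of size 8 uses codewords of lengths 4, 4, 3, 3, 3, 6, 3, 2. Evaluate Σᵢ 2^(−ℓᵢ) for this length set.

0.890625

With common denominator 2^6 = 64: Σ 2^(−ℓᵢ) = 4/64 + 4/64 + 8/64 + 8/64 + 8/64 + 1/64 + 8/64 + 16/64 = 57/64 = 0.890625.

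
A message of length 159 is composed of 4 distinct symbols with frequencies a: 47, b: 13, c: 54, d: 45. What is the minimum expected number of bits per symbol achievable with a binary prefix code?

2 bits/symbol

Probabilities are the counts divided by 159.
Repeatedly combine the two least-probable nodes; the expected code length is the sum of the merged weights.
merge 13/159 + 15/53 → 58/159
merge 47/159 + 18/53 → 101/159
merge 58/159 + 101/159 → 1
L = 58/159 + 101/159 + 1 = 2 bits/symbol.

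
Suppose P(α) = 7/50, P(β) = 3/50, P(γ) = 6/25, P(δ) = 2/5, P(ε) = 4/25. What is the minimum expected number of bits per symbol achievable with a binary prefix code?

Repeatedly combine the two least-probable nodes; the expected code length is the sum of the merged weights.
merge 3/50 + 7/50 → 1/5
merge 4/25 + 1/5 → 9/25
merge 6/25 + 9/25 → 3/5
merge 2/5 + 3/5 → 1
L = 1/5 + 9/25 + 3/5 + 1 = 54/25 = 2.16 bits/symbol.

2.16 bits/symbol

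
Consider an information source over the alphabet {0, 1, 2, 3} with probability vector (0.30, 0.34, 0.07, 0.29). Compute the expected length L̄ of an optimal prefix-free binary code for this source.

2 bits/symbol

Repeatedly combine the two least-probable nodes; the expected code length is the sum of the merged weights.
merge 7/100 + 29/100 → 9/25
merge 3/10 + 17/50 → 16/25
merge 9/25 + 16/25 → 1
L = 9/25 + 16/25 + 1 = 2 bits/symbol.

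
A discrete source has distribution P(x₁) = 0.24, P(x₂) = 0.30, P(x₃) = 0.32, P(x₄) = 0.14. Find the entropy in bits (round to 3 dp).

H = −Σ pᵢ log₂ pᵢ.
−0.24·log₂(0.24) = 0.4941
−0.30·log₂(0.30) = 0.5211
−0.32·log₂(0.32) = 0.5260
−0.14·log₂(0.14) = 0.3971
Sum ≈ 1.9384 → 1.938 bits.

1.938 bits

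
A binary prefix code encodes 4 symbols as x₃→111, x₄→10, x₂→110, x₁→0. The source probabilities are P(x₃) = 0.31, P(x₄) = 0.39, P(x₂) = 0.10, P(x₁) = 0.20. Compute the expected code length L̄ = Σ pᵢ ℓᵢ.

2.21 bits/symbol

L̄ = Σ pᵢ·ℓᵢ = 0.31·3 + 0.39·2 + 0.10·3 + 0.20·1 = 2.21 bits/symbol.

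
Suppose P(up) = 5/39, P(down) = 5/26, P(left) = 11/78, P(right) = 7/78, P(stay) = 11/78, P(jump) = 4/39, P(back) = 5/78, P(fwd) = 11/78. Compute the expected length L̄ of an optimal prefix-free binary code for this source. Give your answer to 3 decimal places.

Repeatedly combine the two least-probable nodes; the expected code length is the sum of the merged weights.
merge 5/78 + 7/78 → 2/13
merge 4/39 + 5/39 → 3/13
merge 11/78 + 11/78 → 11/39
merge 11/78 + 2/13 → 23/78
merge 5/26 + 3/13 → 11/26
merge 11/39 + 23/78 → 15/26
merge 11/26 + 15/26 → 1
L = 2/13 + 3/13 + 11/39 + 23/78 + 11/26 + 15/26 + 1 = 77/26 ≈ 2.962 bits/symbol.

2.962 bits/symbol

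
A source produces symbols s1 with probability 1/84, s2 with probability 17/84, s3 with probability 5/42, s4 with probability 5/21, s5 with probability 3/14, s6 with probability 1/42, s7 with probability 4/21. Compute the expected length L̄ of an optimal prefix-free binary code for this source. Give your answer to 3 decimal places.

Repeatedly combine the two least-probable nodes; the expected code length is the sum of the merged weights.
merge 1/84 + 1/42 → 1/28
merge 1/28 + 5/42 → 13/84
merge 13/84 + 4/21 → 29/84
merge 17/84 + 3/14 → 5/12
merge 5/21 + 29/84 → 7/12
merge 5/12 + 7/12 → 1
L = 1/28 + 13/84 + 29/84 + 5/12 + 7/12 + 1 = 71/28 ≈ 2.536 bits/symbol.

2.536 bits/symbol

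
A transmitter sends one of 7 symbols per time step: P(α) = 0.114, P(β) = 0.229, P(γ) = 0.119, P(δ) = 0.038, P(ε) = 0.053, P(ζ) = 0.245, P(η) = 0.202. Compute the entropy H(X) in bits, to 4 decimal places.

H = −Σ pᵢ log₂ pᵢ.
−0.114·log₂(0.114) = 0.3571
−0.229·log₂(0.229) = 0.4870
−0.119·log₂(0.119) = 0.3654
−0.038·log₂(0.038) = 0.1793
−0.053·log₂(0.053) = 0.2246
−0.245·log₂(0.245) = 0.4971
−0.202·log₂(0.202) = 0.4661
Sum ≈ 2.5767 → 2.5767 bits.

2.5767 bits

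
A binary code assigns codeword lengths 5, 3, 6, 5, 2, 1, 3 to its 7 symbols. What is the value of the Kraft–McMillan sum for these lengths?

1.078125

With common denominator 2^6 = 64: Σ 2^(−ℓᵢ) = 2/64 + 8/64 + 1/64 + 2/64 + 16/64 + 32/64 + 8/64 = 69/64 = 1.078125.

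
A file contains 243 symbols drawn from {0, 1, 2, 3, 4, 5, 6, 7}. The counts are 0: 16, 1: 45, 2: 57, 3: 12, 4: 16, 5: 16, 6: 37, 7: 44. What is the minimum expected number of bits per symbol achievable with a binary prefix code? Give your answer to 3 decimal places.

Probabilities are the counts divided by 243.
Repeatedly combine the two least-probable nodes; the expected code length is the sum of the merged weights.
merge 4/81 + 16/243 → 28/243
merge 16/243 + 16/243 → 32/243
merge 28/243 + 32/243 → 20/81
merge 37/243 + 44/243 → 1/3
merge 5/27 + 19/81 → 34/81
merge 20/81 + 1/3 → 47/81
merge 34/81 + 47/81 → 1
L = 28/243 + 32/243 + 20/81 + 1/3 + 34/81 + 47/81 + 1 = 229/81 ≈ 2.827 bits/symbol.

2.827 bits/symbol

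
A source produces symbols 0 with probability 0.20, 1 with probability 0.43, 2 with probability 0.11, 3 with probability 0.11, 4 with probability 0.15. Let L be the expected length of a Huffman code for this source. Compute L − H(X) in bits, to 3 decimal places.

0.041 bits

Entropy H = −Σ p log₂ p ≈ 2.0991 bits.
Huffman merges: 11/100+11/100→11/50; 3/20+1/5→7/20; 11/50+7/20→57/100; 43/100+57/100→1. L = 107/50 ≈ 2.1400.
L − H = 2.1400 − 2.0991 = 0.041 bits.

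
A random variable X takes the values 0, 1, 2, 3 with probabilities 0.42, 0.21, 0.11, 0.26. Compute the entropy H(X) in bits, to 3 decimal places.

H = −Σ pᵢ log₂ pᵢ.
−0.42·log₂(0.42) = 0.5256
−0.21·log₂(0.21) = 0.4728
−0.11·log₂(0.11) = 0.3503
−0.26·log₂(0.26) = 0.5053
Sum ≈ 1.8540 → 1.854 bits.

1.854 bits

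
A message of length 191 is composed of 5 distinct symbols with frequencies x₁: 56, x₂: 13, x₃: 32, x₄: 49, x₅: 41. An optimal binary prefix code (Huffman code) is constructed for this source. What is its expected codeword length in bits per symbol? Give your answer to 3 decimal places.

Probabilities are the counts divided by 191.
Repeatedly combine the two least-probable nodes; the expected code length is the sum of the merged weights.
merge 13/191 + 32/191 → 45/191
merge 41/191 + 45/191 → 86/191
merge 49/191 + 56/191 → 105/191
merge 86/191 + 105/191 → 1
L = 45/191 + 86/191 + 105/191 + 1 = 427/191 ≈ 2.236 bits/symbol.

2.236 bits/symbol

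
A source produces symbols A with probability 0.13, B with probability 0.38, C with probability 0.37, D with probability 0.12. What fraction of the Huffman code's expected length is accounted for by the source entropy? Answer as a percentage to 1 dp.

Entropy H = −Σ p log₂ p ≈ 1.8109 bits.
Huffman merges: 3/25+13/100→1/4; 1/4+37/100→31/50; 19/50+31/50→1. L = 187/100 ≈ 1.8700.
Efficiency = H/L = 1.8109/1.8700 = 96.8%.

96.8%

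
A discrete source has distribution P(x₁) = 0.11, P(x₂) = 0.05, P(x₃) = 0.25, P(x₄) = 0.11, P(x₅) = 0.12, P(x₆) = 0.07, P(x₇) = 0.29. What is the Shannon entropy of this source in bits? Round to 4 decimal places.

2.5702 bits

H = −Σ pᵢ log₂ pᵢ.
−0.11·log₂(0.11) = 0.3503
−0.05·log₂(0.05) = 0.2161
−0.25·log₂(0.25) = 0.5000
−0.11·log₂(0.11) = 0.3503
−0.12·log₂(0.12) = 0.3671
−0.07·log₂(0.07) = 0.2686
−0.29·log₂(0.29) = 0.5179
Sum ≈ 2.5702 → 2.5702 bits.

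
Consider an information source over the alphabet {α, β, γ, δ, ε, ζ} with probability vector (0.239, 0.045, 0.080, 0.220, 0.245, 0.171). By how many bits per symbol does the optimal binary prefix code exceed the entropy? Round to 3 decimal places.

Entropy H = −Σ p log₂ p ≈ 2.3998 bits.
Huffman merges: 9/200+2/25→1/8; 1/8+171/1000→37/125; 11/50+239/1000→459/1000; 49/200+37/125→541/1000; 459/1000+541/1000→1. L = 2421/1000 ≈ 2.4210.
L − H = 2.4210 − 2.3998 = 0.021 bits.

0.021 bits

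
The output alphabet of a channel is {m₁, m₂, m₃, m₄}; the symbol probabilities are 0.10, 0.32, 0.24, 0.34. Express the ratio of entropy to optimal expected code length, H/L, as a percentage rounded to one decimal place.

94.1%

Entropy H = −Σ p log₂ p ≈ 1.8815 bits.
Huffman merges: 1/10+6/25→17/50; 8/25+17/50→33/50; 17/50+33/50→1. L = 2 ≈ 2.0000.
Efficiency = H/L = 1.8815/2.0000 = 94.1%.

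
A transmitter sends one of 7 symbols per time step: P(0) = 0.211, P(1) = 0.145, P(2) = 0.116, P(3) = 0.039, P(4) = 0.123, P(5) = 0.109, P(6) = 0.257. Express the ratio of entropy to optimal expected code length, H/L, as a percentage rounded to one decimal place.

98.7%

Entropy H = −Σ p log₂ p ≈ 2.6448 bits.
Huffman merges: 39/1000+109/1000→37/250; 29/250+123/1000→239/1000; 29/200+37/250→293/1000; 211/1000+239/1000→9/20; 257/1000+293/1000→11/20; 9/20+11/20→1. L = 67/25 ≈ 2.6800.
Efficiency = H/L = 2.6448/2.6800 = 98.7%.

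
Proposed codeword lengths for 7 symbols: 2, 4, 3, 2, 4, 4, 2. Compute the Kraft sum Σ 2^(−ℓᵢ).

1.0625

With common denominator 2^4 = 16: Σ 2^(−ℓᵢ) = 4/16 + 1/16 + 2/16 + 4/16 + 1/16 + 1/16 + 4/16 = 17/16 = 1.0625.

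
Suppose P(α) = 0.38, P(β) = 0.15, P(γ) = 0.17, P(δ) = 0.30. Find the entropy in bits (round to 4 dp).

1.8967 bits

H = −Σ pᵢ log₂ pᵢ.
−0.38·log₂(0.38) = 0.5305
−0.15·log₂(0.15) = 0.4105
−0.17·log₂(0.17) = 0.4346
−0.30·log₂(0.30) = 0.5211
Sum ≈ 1.8967 → 1.8967 bits.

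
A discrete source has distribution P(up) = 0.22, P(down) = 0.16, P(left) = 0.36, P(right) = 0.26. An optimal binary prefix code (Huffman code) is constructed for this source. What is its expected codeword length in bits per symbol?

Repeatedly combine the two least-probable nodes; the expected code length is the sum of the merged weights.
merge 4/25 + 11/50 → 19/50
merge 13/50 + 9/25 → 31/50
merge 19/50 + 31/50 → 1
L = 19/50 + 31/50 + 1 = 2 bits/symbol.

2 bits/symbol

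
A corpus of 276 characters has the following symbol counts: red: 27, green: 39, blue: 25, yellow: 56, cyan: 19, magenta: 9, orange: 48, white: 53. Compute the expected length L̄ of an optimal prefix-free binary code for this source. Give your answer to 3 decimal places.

Probabilities are the counts divided by 276.
Repeatedly combine the two least-probable nodes; the expected code length is the sum of the merged weights.
merge 3/92 + 19/276 → 7/69
merge 25/276 + 9/92 → 13/69
merge 7/69 + 13/92 → 67/276
merge 4/23 + 13/69 → 25/69
merge 53/276 + 14/69 → 109/276
merge 67/276 + 25/69 → 167/276
merge 109/276 + 167/276 → 1
L = 7/69 + 13/69 + 67/276 + 25/69 + 109/276 + 167/276 + 1 = 799/276 ≈ 2.895 bits/symbol.

2.895 bits/symbol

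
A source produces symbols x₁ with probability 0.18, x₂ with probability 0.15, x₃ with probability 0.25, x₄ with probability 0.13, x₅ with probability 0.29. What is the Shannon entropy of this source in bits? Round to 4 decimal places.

2.2564 bits

H = −Σ pᵢ log₂ pᵢ.
−0.18·log₂(0.18) = 0.4453
−0.15·log₂(0.15) = 0.4105
−0.25·log₂(0.25) = 0.5000
−0.13·log₂(0.13) = 0.3826
−0.29·log₂(0.29) = 0.5179
Sum ≈ 2.2564 → 2.2564 bits.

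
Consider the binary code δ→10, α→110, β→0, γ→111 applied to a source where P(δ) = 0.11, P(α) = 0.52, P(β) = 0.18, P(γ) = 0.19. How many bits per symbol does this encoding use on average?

2.53 bits/symbol

L̄ = Σ pᵢ·ℓᵢ = 0.11·2 + 0.52·3 + 0.18·1 + 0.19·3 = 2.53 bits/symbol.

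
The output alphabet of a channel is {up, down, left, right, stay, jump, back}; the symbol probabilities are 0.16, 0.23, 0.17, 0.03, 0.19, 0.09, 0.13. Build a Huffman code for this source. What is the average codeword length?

2.7 bits/symbol

Repeatedly combine the two least-probable nodes; the expected code length is the sum of the merged weights.
merge 3/100 + 9/100 → 3/25
merge 3/25 + 13/100 → 1/4
merge 4/25 + 17/100 → 33/100
merge 19/100 + 23/100 → 21/50
merge 1/4 + 33/100 → 29/50
merge 21/50 + 29/50 → 1
L = 3/25 + 1/4 + 33/100 + 21/50 + 29/50 + 1 = 27/10 = 2.7 bits/symbol.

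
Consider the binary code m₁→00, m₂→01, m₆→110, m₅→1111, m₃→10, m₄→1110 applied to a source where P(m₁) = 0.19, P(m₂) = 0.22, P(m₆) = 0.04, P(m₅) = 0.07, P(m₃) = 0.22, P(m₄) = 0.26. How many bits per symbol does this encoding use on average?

2.7 bits/symbol

L̄ = Σ pᵢ·ℓᵢ = 0.19·2 + 0.22·2 + 0.04·3 + 0.07·4 + 0.22·2 + 0.26·4 = 2.7 bits/symbol.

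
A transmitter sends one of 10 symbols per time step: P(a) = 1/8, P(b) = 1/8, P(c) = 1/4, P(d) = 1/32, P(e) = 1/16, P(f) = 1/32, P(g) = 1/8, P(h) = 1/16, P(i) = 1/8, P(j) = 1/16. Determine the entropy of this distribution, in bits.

3.0625 bits

Each probability is a power of 1/2, so log₂(1/p) is an integer.
H = Σ p·log₂(1/p) = 1/8·3 + 1/8·3 + 1/4·2 + 1/32·5 + 1/16·4 + 1/32·5 + 1/8·3 + 1/16·4 + 1/8·3 + 1/16·4 = 3.0625 bits.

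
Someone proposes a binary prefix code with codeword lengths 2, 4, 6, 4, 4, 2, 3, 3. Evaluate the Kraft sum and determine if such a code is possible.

With common denominator 2^6 = 64: Σ 2^(−ℓᵢ) = 16/64 + 4/64 + 1/64 + 4/64 + 4/64 + 16/64 + 8/64 + 8/64 = 61/64 = 0.953125.
Kraft's inequality requires Σ ≤ 1; here Σ = 0.953125 ≤ 1, so such a prefix code exists.

0.953125; yes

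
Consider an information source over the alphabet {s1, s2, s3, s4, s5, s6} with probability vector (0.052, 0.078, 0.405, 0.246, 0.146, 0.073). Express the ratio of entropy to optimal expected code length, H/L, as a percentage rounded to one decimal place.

Entropy H = −Σ p log₂ p ≈ 2.2156 bits.
Huffman merges: 13/250+73/1000→1/8; 39/500+1/8→203/1000; 73/500+203/1000→349/1000; 123/500+349/1000→119/200; 81/200+119/200→1. L = 284/125 ≈ 2.2720.
Efficiency = H/L = 2.2156/2.2720 = 97.5%.

97.5%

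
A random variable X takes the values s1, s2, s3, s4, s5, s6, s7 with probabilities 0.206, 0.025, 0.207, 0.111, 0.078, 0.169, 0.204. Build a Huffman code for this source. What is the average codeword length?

Repeatedly combine the two least-probable nodes; the expected code length is the sum of the merged weights.
merge 1/40 + 39/500 → 103/1000
merge 103/1000 + 111/1000 → 107/500
merge 169/1000 + 51/250 → 373/1000
merge 103/500 + 207/1000 → 413/1000
merge 107/500 + 373/1000 → 587/1000
merge 413/1000 + 587/1000 → 1
L = 103/1000 + 107/500 + 373/1000 + 413/1000 + 587/1000 + 1 = 269/100 = 2.69 bits/symbol.

2.69 bits/symbol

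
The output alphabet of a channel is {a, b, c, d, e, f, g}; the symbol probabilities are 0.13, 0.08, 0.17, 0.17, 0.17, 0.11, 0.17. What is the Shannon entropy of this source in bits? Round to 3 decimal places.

H = −Σ pᵢ log₂ pᵢ.
−0.13·log₂(0.13) = 0.3826
−0.08·log₂(0.08) = 0.2915
−0.17·log₂(0.17) = 0.4346
−0.17·log₂(0.17) = 0.4346
−0.17·log₂(0.17) = 0.4346
−0.11·log₂(0.11) = 0.3503
−0.17·log₂(0.17) = 0.4346
Sum ≈ 2.7628 → 2.763 bits.

2.763 bits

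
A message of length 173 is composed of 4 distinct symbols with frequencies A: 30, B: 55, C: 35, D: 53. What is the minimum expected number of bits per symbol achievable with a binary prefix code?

2 bits/symbol

Probabilities are the counts divided by 173.
Repeatedly combine the two least-probable nodes; the expected code length is the sum of the merged weights.
merge 30/173 + 35/173 → 65/173
merge 53/173 + 55/173 → 108/173
merge 65/173 + 108/173 → 1
L = 65/173 + 108/173 + 1 = 2 bits/symbol.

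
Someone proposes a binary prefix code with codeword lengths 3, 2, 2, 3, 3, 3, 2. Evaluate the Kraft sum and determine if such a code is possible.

1.25; no

With common denominator 2^3 = 8: Σ 2^(−ℓᵢ) = 1/8 + 2/8 + 2/8 + 1/8 + 1/8 + 1/8 + 2/8 = 10/8 = 1.25.
Kraft's inequality requires Σ ≤ 1; here Σ = 1.25 > 1, so no such prefix code exists.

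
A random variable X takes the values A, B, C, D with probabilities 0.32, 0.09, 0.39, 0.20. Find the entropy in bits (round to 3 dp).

H = −Σ pᵢ log₂ pᵢ.
−0.32·log₂(0.32) = 0.5260
−0.09·log₂(0.09) = 0.3127
−0.39·log₂(0.39) = 0.5298
−0.20·log₂(0.20) = 0.4644
Sum ≈ 1.8329 → 1.833 bits.

1.833 bits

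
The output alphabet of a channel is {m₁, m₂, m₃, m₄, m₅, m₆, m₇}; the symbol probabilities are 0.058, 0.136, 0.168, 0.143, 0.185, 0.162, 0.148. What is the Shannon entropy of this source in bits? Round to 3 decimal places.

2.747 bits

H = −Σ pᵢ log₂ pᵢ.
−0.058·log₂(0.058) = 0.2383
−0.136·log₂(0.136) = 0.3915
−0.168·log₂(0.168) = 0.4323
−0.143·log₂(0.143) = 0.4012
−0.185·log₂(0.185) = 0.4504
−0.162·log₂(0.162) = 0.4254
−0.148·log₂(0.148) = 0.4079
Sum ≈ 2.7470 → 2.747 bits.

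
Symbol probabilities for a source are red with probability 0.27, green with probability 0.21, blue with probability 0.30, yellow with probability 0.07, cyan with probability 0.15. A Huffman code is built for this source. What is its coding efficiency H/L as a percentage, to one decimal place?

98.3%

Entropy H = −Σ p log₂ p ≈ 2.1830 bits.
Huffman merges: 7/100+3/20→11/50; 21/100+11/50→43/100; 27/100+3/10→57/100; 43/100+57/100→1. L = 111/50 ≈ 2.2200.
Efficiency = H/L = 2.1830/2.2200 = 98.3%.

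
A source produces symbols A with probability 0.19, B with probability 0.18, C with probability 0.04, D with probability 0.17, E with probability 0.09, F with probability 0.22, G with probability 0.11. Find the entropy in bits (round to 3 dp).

H = −Σ pᵢ log₂ pᵢ.
−0.19·log₂(0.19) = 0.4552
−0.18·log₂(0.18) = 0.4453
−0.04·log₂(0.04) = 0.1858
−0.17·log₂(0.17) = 0.4346
−0.09·log₂(0.09) = 0.3127
−0.22·log₂(0.22) = 0.4806
−0.11·log₂(0.11) = 0.3503
Sum ≈ 2.6644 → 2.664 bits.

2.664 bits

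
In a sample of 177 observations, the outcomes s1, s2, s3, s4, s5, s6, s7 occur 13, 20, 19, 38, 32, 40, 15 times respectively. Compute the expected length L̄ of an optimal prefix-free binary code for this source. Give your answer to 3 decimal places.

2.718 bits/symbol

Probabilities are the counts divided by 177.
Repeatedly combine the two least-probable nodes; the expected code length is the sum of the merged weights.
merge 13/177 + 5/59 → 28/177
merge 19/177 + 20/177 → 13/59
merge 28/177 + 32/177 → 20/59
merge 38/177 + 13/59 → 77/177
merge 40/177 + 20/59 → 100/177
merge 77/177 + 100/177 → 1
L = 28/177 + 13/59 + 20/59 + 77/177 + 100/177 + 1 = 481/177 ≈ 2.718 bits/symbol.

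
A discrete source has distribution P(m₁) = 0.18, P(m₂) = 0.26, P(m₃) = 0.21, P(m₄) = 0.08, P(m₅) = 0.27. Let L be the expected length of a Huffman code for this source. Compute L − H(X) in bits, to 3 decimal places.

Entropy H = −Σ p log₂ p ≈ 2.2249 bits.
Huffman merges: 2/25+9/50→13/50; 21/100+13/50→47/100; 13/50+27/100→53/100; 47/100+53/100→1. L = 113/50 ≈ 2.2600.
L − H = 2.2600 − 2.2249 = 0.035 bits.

0.035 bits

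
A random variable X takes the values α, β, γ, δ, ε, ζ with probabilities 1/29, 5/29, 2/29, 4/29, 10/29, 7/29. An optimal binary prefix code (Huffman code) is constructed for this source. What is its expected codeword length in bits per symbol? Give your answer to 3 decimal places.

2.345 bits/symbol

Repeatedly combine the two least-probable nodes; the expected code length is the sum of the merged weights.
merge 1/29 + 2/29 → 3/29
merge 3/29 + 4/29 → 7/29
merge 5/29 + 7/29 → 12/29
merge 7/29 + 10/29 → 17/29
merge 12/29 + 17/29 → 1
L = 3/29 + 7/29 + 12/29 + 17/29 + 1 = 68/29 ≈ 2.345 bits/symbol.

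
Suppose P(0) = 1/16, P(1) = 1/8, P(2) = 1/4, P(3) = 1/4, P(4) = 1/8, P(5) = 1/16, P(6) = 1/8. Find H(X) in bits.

2.625 bits

Each probability is a power of 1/2, so log₂(1/p) is an integer.
H = Σ p·log₂(1/p) = 1/16·4 + 1/8·3 + 1/4·2 + 1/4·2 + 1/8·3 + 1/16·4 + 1/8·3 = 2.625 bits.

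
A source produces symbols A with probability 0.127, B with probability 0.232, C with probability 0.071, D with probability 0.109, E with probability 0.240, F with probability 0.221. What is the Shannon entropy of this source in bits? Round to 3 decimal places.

H = −Σ pᵢ log₂ pᵢ.
−0.127·log₂(0.127) = 0.3781
−0.232·log₂(0.232) = 0.4890
−0.071·log₂(0.071) = 0.2709
−0.109·log₂(0.109) = 0.3485
−0.240·log₂(0.240) = 0.4941
−0.221·log₂(0.221) = 0.4813
Sum ≈ 2.4620 → 2.462 bits.

2.462 bits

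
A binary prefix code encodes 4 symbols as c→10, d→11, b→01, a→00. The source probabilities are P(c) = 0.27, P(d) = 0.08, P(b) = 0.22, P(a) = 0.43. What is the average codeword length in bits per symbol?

2 bits/symbol

L̄ = Σ pᵢ·ℓᵢ = 0.27·2 + 0.08·2 + 0.22·2 + 0.43·2 = 2 bits/symbol.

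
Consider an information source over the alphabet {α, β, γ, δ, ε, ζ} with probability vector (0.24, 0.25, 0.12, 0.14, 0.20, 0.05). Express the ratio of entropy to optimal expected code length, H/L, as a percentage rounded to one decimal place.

98.3%

Entropy H = −Σ p log₂ p ≈ 2.4388 bits.
Huffman merges: 1/20+3/25→17/100; 7/50+17/100→31/100; 1/5+6/25→11/25; 1/4+31/100→14/25; 11/25+14/25→1. L = 62/25 ≈ 2.4800.
Efficiency = H/L = 2.4388/2.4800 = 98.3%.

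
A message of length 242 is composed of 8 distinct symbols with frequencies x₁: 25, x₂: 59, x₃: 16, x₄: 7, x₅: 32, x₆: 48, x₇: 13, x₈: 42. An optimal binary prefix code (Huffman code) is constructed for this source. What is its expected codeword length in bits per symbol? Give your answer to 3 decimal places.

Probabilities are the counts divided by 242.
Repeatedly combine the two least-probable nodes; the expected code length is the sum of the merged weights.
merge 7/242 + 13/242 → 10/121
merge 8/121 + 10/121 → 18/121
merge 25/242 + 16/121 → 57/242
merge 18/121 + 21/121 → 39/121
merge 24/121 + 57/242 → 105/242
merge 59/242 + 39/121 → 137/242
merge 105/242 + 137/242 → 1
L = 10/121 + 18/121 + 57/242 + 39/121 + 105/242 + 137/242 + 1 = 675/242 ≈ 2.789 bits/symbol.

2.789 bits/symbol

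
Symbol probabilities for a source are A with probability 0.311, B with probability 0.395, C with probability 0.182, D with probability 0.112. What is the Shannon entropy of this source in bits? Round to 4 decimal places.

1.8545 bits

H = −Σ pᵢ log₂ pᵢ.
−0.311·log₂(0.311) = 0.5240
−0.395·log₂(0.395) = 0.5293
−0.182·log₂(0.182) = 0.4474
−0.112·log₂(0.112) = 0.3537
Sum ≈ 1.8545 → 1.8545 bits.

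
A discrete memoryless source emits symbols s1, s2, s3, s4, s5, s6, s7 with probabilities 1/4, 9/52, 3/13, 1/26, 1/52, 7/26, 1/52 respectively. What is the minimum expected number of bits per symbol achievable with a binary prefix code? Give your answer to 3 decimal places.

Repeatedly combine the two least-probable nodes; the expected code length is the sum of the merged weights.
merge 1/52 + 1/52 → 1/26
merge 1/26 + 1/26 → 1/13
merge 1/13 + 9/52 → 1/4
merge 3/13 + 1/4 → 25/52
merge 1/4 + 7/26 → 27/52
merge 25/52 + 27/52 → 1
L = 1/26 + 1/13 + 1/4 + 25/52 + 27/52 + 1 = 123/52 ≈ 2.365 bits/symbol.

2.365 bits/symbol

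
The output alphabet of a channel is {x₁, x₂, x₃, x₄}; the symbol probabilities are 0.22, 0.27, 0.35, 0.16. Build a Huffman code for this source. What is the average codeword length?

Repeatedly combine the two least-probable nodes; the expected code length is the sum of the merged weights.
merge 4/25 + 11/50 → 19/50
merge 27/100 + 7/20 → 31/50
merge 19/50 + 31/50 → 1
L = 19/50 + 31/50 + 1 = 2 bits/symbol.

2 bits/symbol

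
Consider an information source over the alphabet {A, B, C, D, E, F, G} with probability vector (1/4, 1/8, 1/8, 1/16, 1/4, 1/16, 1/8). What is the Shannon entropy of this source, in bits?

Each probability is a power of 1/2, so log₂(1/p) is an integer.
H = Σ p·log₂(1/p) = 1/4·2 + 1/8·3 + 1/8·3 + 1/16·4 + 1/4·2 + 1/16·4 + 1/8·3 = 2.625 bits.

2.625 bits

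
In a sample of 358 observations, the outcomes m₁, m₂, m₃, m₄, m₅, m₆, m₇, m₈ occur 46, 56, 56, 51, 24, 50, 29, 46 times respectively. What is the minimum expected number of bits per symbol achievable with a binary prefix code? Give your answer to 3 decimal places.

2.992 bits/symbol

Probabilities are the counts divided by 358.
Repeatedly combine the two least-probable nodes; the expected code length is the sum of the merged weights.
merge 12/179 + 29/358 → 53/358
merge 23/179 + 23/179 → 46/179
merge 25/179 + 51/358 → 101/358
merge 53/358 + 28/179 → 109/358
merge 28/179 + 46/179 → 74/179
merge 101/358 + 109/358 → 105/179
merge 74/179 + 105/179 → 1
L = 53/358 + 46/179 + 101/358 + 109/358 + 74/179 + 105/179 + 1 = 1071/358 ≈ 2.992 bits/symbol.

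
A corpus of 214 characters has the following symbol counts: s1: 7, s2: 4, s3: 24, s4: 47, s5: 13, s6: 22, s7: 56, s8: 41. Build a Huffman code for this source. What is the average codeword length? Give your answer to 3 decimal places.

2.682 bits/symbol

Probabilities are the counts divided by 214.
Repeatedly combine the two least-probable nodes; the expected code length is the sum of the merged weights.
merge 2/107 + 7/214 → 11/214
merge 11/214 + 13/214 → 12/107
merge 11/107 + 12/107 → 23/107
merge 12/107 + 41/214 → 65/214
merge 23/107 + 47/214 → 93/214
merge 28/107 + 65/214 → 121/214
merge 93/214 + 121/214 → 1
L = 11/214 + 12/107 + 23/107 + 65/214 + 93/214 + 121/214 + 1 = 287/107 ≈ 2.682 bits/symbol.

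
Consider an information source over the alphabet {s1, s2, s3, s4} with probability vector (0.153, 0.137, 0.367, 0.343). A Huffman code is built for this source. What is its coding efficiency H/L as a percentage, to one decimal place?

97.1%

Entropy H = −Σ p log₂ p ≈ 1.8675 bits.
Huffman merges: 137/1000+153/1000→29/100; 29/100+343/1000→633/1000; 367/1000+633/1000→1. L = 1923/1000 ≈ 1.9230.
Efficiency = H/L = 1.8675/1.9230 = 97.1%.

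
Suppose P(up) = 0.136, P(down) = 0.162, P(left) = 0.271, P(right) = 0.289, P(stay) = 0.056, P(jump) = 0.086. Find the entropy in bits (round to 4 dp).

H = −Σ pᵢ log₂ pᵢ.
−0.136·log₂(0.136) = 0.3915
−0.162·log₂(0.162) = 0.4254
−0.271·log₂(0.271) = 0.5105
−0.289·log₂(0.289) = 0.5176
−0.056·log₂(0.056) = 0.2329
−0.086·log₂(0.086) = 0.3044
Sum ≈ 2.3821 → 2.3821 bits.

2.3821 bits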